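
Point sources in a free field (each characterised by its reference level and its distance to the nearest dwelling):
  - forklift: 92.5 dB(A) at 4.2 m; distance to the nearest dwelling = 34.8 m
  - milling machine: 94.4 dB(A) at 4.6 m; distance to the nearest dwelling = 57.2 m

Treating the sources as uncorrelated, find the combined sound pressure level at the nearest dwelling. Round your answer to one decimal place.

Apply inverse-square spreading to bring every level to the receiver, then sum 10^(L/10).
forklift: 92.5 − 20·log₁₀(34.8/4.2) = 92.5 − 18.37 = 74.13 dB(A).
milling machine: 94.4 − 20·log₁₀(57.2/4.6) = 94.4 − 21.89 = 72.51 dB(A).
Σ 10^(L/10) = 4.371e+07 → L_total = 10·log₁₀(4.371e+07) = 76.41 dB(A).

76.4 dB(A)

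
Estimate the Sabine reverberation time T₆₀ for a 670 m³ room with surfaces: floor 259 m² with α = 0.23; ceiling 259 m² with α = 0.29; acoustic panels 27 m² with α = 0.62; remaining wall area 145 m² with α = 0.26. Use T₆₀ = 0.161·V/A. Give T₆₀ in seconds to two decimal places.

0.57 s

A = Σ Sᵢαᵢ = 259·0.23 + 259·0.29 + 27·0.62 + 145·0.26 = 189.12 m².
T₆₀ = 0.161 × 670 / 189.12 = 0.570 s.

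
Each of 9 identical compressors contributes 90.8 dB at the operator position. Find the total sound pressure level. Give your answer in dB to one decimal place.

100.3 dB

N identical incoherent sources raise the level by 10·log₁₀ N.
L_total = 90.8 + 10·log₁₀(9) = 90.8 + 9.542 = 100.34 dB.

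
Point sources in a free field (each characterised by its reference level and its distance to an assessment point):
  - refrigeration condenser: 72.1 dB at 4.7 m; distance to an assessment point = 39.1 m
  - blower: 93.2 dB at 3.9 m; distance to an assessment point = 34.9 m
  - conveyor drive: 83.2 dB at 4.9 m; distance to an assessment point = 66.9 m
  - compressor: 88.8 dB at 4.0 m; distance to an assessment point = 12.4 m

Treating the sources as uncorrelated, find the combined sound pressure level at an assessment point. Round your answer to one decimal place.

First find each source's level at the receiver (point-source: −20·log₁₀(r/r_ref)), then combine on an intensity basis.
refrigeration condenser: 72.1 − 20·log₁₀(39.1/4.7) = 72.1 − 18.40 = 53.70 dB.
blower: 93.2 − 20·log₁₀(34.9/3.9) = 93.2 − 19.04 = 74.16 dB.
conveyor drive: 83.2 − 20·log₁₀(66.9/4.9) = 83.2 − 22.70 = 60.50 dB.
compressor: 88.8 − 20·log₁₀(12.4/4.0) = 88.8 − 9.83 = 78.97 dB.
Σ 10^(L/10) = 1.064e+08 → L_total = 10·log₁₀(1.064e+08) = 80.27 dB.

80.3 dB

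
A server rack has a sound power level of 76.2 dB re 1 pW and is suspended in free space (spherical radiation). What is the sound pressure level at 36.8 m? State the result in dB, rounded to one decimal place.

33.9 dB

The power spreads over a sphere of area 4π·r², so L_p = L_w − 10·log₁₀(4π·r²).
4π·r² = 1.702e+04 m², 10·log₁₀ of that is 42.309 dB.
L_p = 76.2 − 42.309 = 33.89 dB.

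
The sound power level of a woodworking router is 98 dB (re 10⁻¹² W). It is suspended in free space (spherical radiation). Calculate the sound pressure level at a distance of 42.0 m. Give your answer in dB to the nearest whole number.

55 dB

L_p = L_w − 10·log₁₀(4π·r²) with r = 42.0 m.
4π·r² = 2.217e+04 m², 10·log₁₀ of that is 43.457 dB.
L_p = 98 − 43.457 = 54.54 dB.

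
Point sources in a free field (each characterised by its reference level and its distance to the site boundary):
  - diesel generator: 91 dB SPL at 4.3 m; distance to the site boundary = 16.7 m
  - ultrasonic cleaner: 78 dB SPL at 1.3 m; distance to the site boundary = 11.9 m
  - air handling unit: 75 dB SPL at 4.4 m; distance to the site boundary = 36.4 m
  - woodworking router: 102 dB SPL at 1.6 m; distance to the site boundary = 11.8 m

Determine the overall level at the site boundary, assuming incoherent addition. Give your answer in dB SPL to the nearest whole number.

86 dB SPL

Propagate each source to the receiver with L = L_ref − 20·log₁₀(r/r_ref), then add intensities.
diesel generator: 91 − 20·log₁₀(16.7/4.3) = 91 − 11.78 = 79.22 dB SPL.
ultrasonic cleaner: 78 − 20·log₁₀(11.9/1.3) = 78 − 19.23 = 58.77 dB SPL.
air handling unit: 75 − 20·log₁₀(36.4/4.4) = 75 − 18.35 = 56.65 dB SPL.
woodworking router: 102 − 20·log₁₀(11.8/1.6) = 102 − 17.36 = 84.64 dB SPL.
Σ 10^(L/10) = 3.761e+08 → L_total = 10·log₁₀(3.761e+08) = 85.75 dB SPL.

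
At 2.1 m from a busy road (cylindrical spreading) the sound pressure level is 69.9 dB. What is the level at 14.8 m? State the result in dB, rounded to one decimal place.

Cylindrical spreading from a line source gives a 10·log₁₀(r₂/r₁) drop.
L₂ = 69.9 − 10·log₁₀(14.8/2.1) = 69.9 − 8.480 = 61.42 dB.

61.4 dB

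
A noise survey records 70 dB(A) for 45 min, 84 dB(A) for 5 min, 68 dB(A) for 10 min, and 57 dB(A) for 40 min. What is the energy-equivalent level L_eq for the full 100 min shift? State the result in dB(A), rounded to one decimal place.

72.5 dB(A)

The energy average is taken in the linear domain: L_eq = 10·log₁₀[(Σ tᵢ·10^(Lᵢ/10))/T], T = 100 min.
Σ tᵢ·10^(Lᵢ/10) = 45·10^(70/10) + 5·10^(84/10) + 10·10^(68/10) + 40·10^(57/10) = 1.789e+09.
L_eq = 10·log₁₀(1.789e+09/100) = 72.53 dB(A).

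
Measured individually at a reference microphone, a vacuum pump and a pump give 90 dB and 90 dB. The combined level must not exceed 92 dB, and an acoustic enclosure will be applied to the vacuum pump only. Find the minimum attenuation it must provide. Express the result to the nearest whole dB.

2 dB

Everything except the vacuum pump sums to 10^(90/10) = 1.000e+09 in linear terms, 90.00 dB.
The limit corresponds to 10^(92/10) = 1.585e+09; subtracting the fixed part leaves 5.849e+08 for the vacuum pump, i.e. 87.67 dB.
So the vacuum pump must be reduced from 90 to 87.67 dB: IL = 2.33 dB.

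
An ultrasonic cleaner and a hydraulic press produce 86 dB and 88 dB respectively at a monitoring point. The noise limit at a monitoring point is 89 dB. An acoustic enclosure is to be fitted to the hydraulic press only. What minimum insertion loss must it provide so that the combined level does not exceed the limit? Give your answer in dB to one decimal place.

Everything except the hydraulic press sums to 10^(86/10) = 3.981e+08 in linear terms, 86.00 dB.
The limit corresponds to 10^(89/10) = 7.943e+08; subtracting the fixed part leaves 3.962e+08 for the hydraulic press, i.e. 85.98 dB.
Required insertion loss = 88 − 85.98 = 2.02 dB.

2.0 dB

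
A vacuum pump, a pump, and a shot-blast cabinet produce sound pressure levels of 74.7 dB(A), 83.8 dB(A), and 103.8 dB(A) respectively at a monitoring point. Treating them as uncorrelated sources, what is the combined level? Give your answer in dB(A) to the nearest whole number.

104 dB(A)

Incoherent sources combine by intensity addition: L_total = 10·log₁₀(Σ 10^(L_i/10)).
Σ 10^(L/10) = 10^(74.7/10) + 10^(83.8/10) + 10^(103.8/10) = 2.426e+10.
L_total = 10·log₁₀(2.426e+10) = 103.85 dB(A).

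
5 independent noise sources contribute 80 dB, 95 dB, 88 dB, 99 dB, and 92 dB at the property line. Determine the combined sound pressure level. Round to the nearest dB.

101 dB

Incoherent sources combine by intensity addition: L_total = 10·log₁₀(Σ 10^(L_i/10)).
Σ 10^(L/10) = 10^(80/10) + 10^(95/10) + 10^(88/10) + 10^(99/10) + 10^(92/10) = 1.342e+10.
L_total = 10·log₁₀(1.342e+10) = 101.28 dB.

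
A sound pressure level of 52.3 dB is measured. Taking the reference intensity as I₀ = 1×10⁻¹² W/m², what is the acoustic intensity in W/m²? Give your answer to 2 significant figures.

I = I₀·10^(L/10) = 10⁻¹² × 10^(52.3/10) = 10^(-6.770).

1.7e-07 W/m²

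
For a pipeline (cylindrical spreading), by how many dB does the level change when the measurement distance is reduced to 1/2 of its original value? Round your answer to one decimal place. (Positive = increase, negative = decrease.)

Line-source spreading: ΔL = −10·log₁₀(r₂/r₁).
ΔL = −10·log₁₀(0.5) = +3.01 dB.

+3.0 dB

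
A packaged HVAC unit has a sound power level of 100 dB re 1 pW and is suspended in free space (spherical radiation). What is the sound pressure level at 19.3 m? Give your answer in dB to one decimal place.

63.3 dB

Free-field spherical radiation: L_p = L_w − 10·log₁₀(4π·r²), r = 19.3 m.
4π·r² = 4681 m², 10·log₁₀ of that is 36.703 dB.
L_p = 100 − 36.703 = 63.30 dB.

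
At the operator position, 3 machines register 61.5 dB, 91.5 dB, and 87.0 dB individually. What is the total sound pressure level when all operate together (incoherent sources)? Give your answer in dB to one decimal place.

For uncorrelated sources the intensities add, so convert each level to linear form, sum, and take 10·log₁₀ of the total.
Σ 10^(L/10) = 10^(61.5/10) + 10^(91.5/10) + 10^(87.0/10) = 1.915e+09.
L_total = 10·log₁₀(1.915e+09) = 92.82 dB.

92.8 dB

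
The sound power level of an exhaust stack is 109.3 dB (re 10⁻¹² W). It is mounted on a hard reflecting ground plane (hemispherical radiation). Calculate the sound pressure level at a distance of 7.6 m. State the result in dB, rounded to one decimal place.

83.7 dB

L_p = L_w − 10·log₁₀(2π·r²) with r = 7.6 m.
2π·r² = 362.9 m², 10·log₁₀ of that is 25.598 dB.
L_p = 109.3 − 25.598 = 83.70 dB.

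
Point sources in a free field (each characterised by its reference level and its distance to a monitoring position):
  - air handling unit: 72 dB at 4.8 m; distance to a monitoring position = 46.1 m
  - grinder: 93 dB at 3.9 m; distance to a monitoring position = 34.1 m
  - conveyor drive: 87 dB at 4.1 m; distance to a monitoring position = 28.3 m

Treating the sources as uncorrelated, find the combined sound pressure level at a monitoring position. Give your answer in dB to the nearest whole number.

76 dB

Apply inverse-square spreading to bring every level to the receiver, then sum 10^(L/10).
air handling unit: 72 − 20·log₁₀(46.1/4.8) = 72 − 19.65 = 52.35 dB.
grinder: 93 − 20·log₁₀(34.1/3.9) = 93 − 18.83 = 74.17 dB.
conveyor drive: 87 − 20·log₁₀(28.3/4.1) = 87 − 16.78 = 70.22 dB.
Σ 10^(L/10) = 3.679e+07 → L_total = 10·log₁₀(3.679e+07) = 75.66 dB.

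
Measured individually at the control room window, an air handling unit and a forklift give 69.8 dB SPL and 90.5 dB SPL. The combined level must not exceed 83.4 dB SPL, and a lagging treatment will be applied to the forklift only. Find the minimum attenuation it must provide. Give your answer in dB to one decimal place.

The untreated sources together contribute 10^(69.8/10) = 9.550e+06, i.e. 69.80 dB SPL.
The limit corresponds to 10^(83.4/10) = 2.188e+08; subtracting the fixed part leaves 2.092e+08 for the forklift, i.e. 83.21 dB SPL.
So the forklift must be reduced from 90.5 to 83.21 dB SPL: IL = 7.29 dB.

7.3 dB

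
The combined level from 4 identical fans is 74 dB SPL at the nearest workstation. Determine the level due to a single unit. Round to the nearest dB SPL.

68 dB SPL

4 equal contributions raise the level by 10·log₁₀ 4 = 6.021 dB, so each unit alone gives 74 − 6.021.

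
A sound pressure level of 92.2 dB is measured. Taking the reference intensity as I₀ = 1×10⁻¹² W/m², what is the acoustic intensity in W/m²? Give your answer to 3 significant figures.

0.00166 W/m²

I/I₀ = 10^(92.2/10) = 1.66e+09, so I = 1.66e+09 × 10⁻¹² W/m².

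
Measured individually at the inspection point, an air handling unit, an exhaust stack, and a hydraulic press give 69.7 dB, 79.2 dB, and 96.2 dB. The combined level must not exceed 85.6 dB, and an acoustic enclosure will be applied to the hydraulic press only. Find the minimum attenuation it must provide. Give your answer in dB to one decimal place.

11.9 dB

Everything except the hydraulic press sums to 10^(69.7/10) + 10^(79.2/10) = 9.251e+07 in linear terms, 79.66 dB.
The limit corresponds to 10^(85.6/10) = 3.631e+08; subtracting the fixed part leaves 2.706e+08 for the hydraulic press, i.e. 84.32 dB.
Required insertion loss = 96.2 − 84.32 = 11.88 dB.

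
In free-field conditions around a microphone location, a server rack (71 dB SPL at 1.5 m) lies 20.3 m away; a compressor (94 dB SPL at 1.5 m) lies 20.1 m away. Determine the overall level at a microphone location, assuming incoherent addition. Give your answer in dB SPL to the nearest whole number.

First find each source's level at the receiver (point-source: −20·log₁₀(r/r_ref)), then combine on an intensity basis.
server rack: 71 − 20·log₁₀(20.3/1.5) = 71 − 22.63 = 48.37 dB SPL.
compressor: 94 − 20·log₁₀(20.1/1.5) = 94 − 22.54 = 71.46 dB SPL.
Σ 10^(L/10) = 1.406e+07 → L_total = 10·log₁₀(1.406e+07) = 71.48 dB SPL.

71 dB SPL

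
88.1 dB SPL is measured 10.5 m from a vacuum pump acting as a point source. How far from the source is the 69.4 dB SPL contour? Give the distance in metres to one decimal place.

90.4 m

Point-source spreading drops the level by 20·log₁₀(r₂/r₁); inverting, r₂/r₁ = 10^(ΔL/20).
r₂ = 10.5·10^((88.1−69.4)/20) = 10.5·10^(18.7/20) = 90.40 m.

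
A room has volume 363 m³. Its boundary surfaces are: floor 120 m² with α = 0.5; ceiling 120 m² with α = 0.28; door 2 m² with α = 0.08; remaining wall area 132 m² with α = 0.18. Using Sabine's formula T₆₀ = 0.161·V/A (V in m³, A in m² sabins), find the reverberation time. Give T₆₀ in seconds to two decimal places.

Total absorption A = 120·0.5 + 120·0.28 + 2·0.08 + 132·0.18 = 117.52 m² sabins.
T₆₀ = 0.161 × 363 / 117.52 = 0.497 s.

0.50 s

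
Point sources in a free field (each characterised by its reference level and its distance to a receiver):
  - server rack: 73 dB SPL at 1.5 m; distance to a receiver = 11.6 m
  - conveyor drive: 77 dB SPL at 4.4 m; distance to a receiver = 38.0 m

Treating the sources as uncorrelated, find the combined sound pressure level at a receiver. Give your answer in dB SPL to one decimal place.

60.0 dB SPL

Apply inverse-square spreading to bring every level to the receiver, then sum 10^(L/10).
server rack: 73 − 20·log₁₀(11.6/1.5) = 73 − 17.77 = 55.23 dB SPL.
conveyor drive: 77 − 20·log₁₀(38.0/4.4) = 77 − 18.73 = 58.27 dB SPL.
Σ 10^(L/10) = 1.006e+06 → L_total = 10·log₁₀(1.006e+06) = 60.02 dB SPL.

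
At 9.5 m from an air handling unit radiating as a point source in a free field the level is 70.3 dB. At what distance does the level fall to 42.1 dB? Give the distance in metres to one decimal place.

244.2 m

For a point source L₁ − L₂ = 20·log₁₀(r₂/r₁), so r₂ = r₁·10^((L₁−L₂)/20).
r₂ = 9.5·10^((70.3−42.1)/20) = 9.5·10^(28.2/20) = 244.19 m.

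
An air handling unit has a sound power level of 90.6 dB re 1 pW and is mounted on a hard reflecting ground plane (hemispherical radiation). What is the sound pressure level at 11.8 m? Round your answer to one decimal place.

The power spreads over a hemisphere of area 2π·r², so L_p = L_w − 10·log₁₀(2π·r²).
2π·r² = 874.9 m², 10·log₁₀ of that is 29.419 dB.
L_p = 90.6 − 29.419 = 61.18 dB.

61.2 dB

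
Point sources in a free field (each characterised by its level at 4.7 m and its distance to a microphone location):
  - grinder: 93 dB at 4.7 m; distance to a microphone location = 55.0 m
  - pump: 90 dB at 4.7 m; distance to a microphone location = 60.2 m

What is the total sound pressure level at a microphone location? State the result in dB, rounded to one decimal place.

73.2 dB

Apply inverse-square spreading to bring every level to the receiver, then sum 10^(L/10).
grinder: 93 − 20·log₁₀(55.0/4.7) = 93 − 21.37 = 71.63 dB.
pump: 90 − 20·log₁₀(60.2/4.7) = 90 − 22.15 = 67.85 dB.
Σ 10^(L/10) = 2.067e+07 → L_total = 10·log₁₀(2.067e+07) = 73.15 dB.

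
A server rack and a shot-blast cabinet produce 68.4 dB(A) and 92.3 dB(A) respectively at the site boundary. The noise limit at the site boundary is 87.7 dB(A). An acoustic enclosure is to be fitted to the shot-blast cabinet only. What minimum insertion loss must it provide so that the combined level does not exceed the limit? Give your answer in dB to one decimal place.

Everything except the shot-blast cabinet sums to 10^(68.4/10) = 6.918e+06 in linear terms, 68.40 dB(A).
To meet 87.7 dB(A) overall, the treated shot-blast cabinet may contribute at most 10^(87.7/10) − 6.918e+06 = 5.819e+08, i.e. 87.65 dB(A).
So the shot-blast cabinet must be reduced from 92.3 to 87.65 dB(A): IL = 4.65 dB.

4.7 dB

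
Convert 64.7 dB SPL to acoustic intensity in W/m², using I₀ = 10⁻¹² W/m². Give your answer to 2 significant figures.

I = I₀·10^(L/10) = 10⁻¹² × 10^(64.7/10) = 10^(-5.530).

3.0e-06 W/m²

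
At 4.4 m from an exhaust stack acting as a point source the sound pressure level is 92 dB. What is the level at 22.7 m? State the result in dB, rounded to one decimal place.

Point-source attenuation: ΔL = 20·log₁₀(r₂/r₁) = 20·log₁₀(22.7/4.4) = 14.251 dB.
L₂ = 92 − 20·log₁₀(22.7/4.4) = 92 − 14.251 = 77.75 dB.

77.7 dB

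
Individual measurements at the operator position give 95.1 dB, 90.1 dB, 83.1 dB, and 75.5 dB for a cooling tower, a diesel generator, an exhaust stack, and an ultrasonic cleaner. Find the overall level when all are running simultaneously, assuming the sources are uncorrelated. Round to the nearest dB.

For uncorrelated sources the intensities add, so convert each level to linear form, sum, and take 10·log₁₀ of the total.
Σ 10^(L/10) = 10^(95.1/10) + 10^(90.1/10) + 10^(83.1/10) + 10^(75.5/10) = 4.499e+09.
L_total = 10·log₁₀(4.499e+09) = 96.53 dB.

97 dB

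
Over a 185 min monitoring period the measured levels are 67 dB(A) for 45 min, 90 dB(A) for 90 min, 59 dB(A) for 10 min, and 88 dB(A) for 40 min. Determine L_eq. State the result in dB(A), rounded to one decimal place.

L_eq = 10·log₁₀[(1/T)·Σ tᵢ·10^(Lᵢ/10)] with T = 185 min.
Σ tᵢ·10^(Lᵢ/10) = 45·10^(67/10) + 90·10^(90/10) + 10·10^(59/10) + 40·10^(88/10) = 1.155e+11.
L_eq = 10·log₁₀(1.155e+11/185) = 87.95 dB(A).

88.0 dB(A)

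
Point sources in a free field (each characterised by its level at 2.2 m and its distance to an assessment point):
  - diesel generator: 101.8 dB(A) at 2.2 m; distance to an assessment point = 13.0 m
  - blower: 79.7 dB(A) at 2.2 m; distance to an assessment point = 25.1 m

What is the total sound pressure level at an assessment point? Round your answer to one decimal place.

86.4 dB(A)

First find each source's level at the receiver (point-source: −20·log₁₀(r/r_ref)), then combine on an intensity basis.
diesel generator: 101.8 − 20·log₁₀(13.0/2.2) = 101.8 − 15.43 = 86.37 dB(A).
blower: 79.7 − 20·log₁₀(25.1/2.2) = 79.7 − 21.15 = 58.55 dB(A).
Σ 10^(L/10) = 4.342e+08 → L_total = 10·log₁₀(4.342e+08) = 86.38 dB(A).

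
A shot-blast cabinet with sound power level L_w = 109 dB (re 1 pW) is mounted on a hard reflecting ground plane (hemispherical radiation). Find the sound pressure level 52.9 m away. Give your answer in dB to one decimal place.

The power spreads over a hemisphere of area 2π·r², so L_p = L_w − 10·log₁₀(2π·r²).
2π·r² = 1.758e+04 m², 10·log₁₀ of that is 42.451 dB.
L_p = 109 − 42.451 = 66.55 dB.

66.5 dB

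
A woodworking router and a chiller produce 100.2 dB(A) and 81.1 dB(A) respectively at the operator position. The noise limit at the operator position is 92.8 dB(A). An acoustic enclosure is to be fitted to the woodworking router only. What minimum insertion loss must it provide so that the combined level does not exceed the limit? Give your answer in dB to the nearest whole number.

The untreated sources together contribute 10^(81.1/10) = 1.288e+08, i.e. 81.10 dB(A).
The limit corresponds to 10^(92.8/10) = 1.905e+09; subtracting the fixed part leaves 1.777e+09 for the woodworking router, i.e. 92.50 dB(A).
Required insertion loss = 100.2 − 92.50 = 7.70 dB.

8 dB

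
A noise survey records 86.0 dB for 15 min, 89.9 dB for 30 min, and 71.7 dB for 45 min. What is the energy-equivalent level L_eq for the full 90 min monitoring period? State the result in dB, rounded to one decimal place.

The energy average is taken in the linear domain: L_eq = 10·log₁₀[(Σ tᵢ·10^(Lᵢ/10))/T], T = 90 min.
Σ tᵢ·10^(Lᵢ/10) = 15·10^(86.0/10) + 30·10^(89.9/10) + 45·10^(71.7/10) = 3.595e+10.
L_eq = 10·log₁₀(3.595e+10/90) = 86.02 dB.

86.0 dB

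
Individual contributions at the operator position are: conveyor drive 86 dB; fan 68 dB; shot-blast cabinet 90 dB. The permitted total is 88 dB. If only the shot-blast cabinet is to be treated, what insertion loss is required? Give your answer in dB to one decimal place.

Everything except the shot-blast cabinet sums to 10^(86/10) + 10^(68/10) = 4.044e+08 in linear terms, 86.07 dB.
The limit corresponds to 10^(88/10) = 6.310e+08; subtracting the fixed part leaves 2.265e+08 for the shot-blast cabinet, i.e. 83.55 dB.
Required insertion loss = 90 − 83.55 = 6.45 dB.

6.4 dB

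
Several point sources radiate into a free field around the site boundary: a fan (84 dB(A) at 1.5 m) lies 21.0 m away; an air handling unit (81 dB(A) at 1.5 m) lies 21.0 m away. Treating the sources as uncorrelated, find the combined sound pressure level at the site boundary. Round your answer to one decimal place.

Propagate each source to the receiver with L = L_ref − 20·log₁₀(r/r_ref), then add intensities.
fan: 84 − 20·log₁₀(21.0/1.5) = 84 − 22.92 = 61.08 dB(A).
air handling unit: 81 − 20·log₁₀(21.0/1.5) = 81 − 22.92 = 58.08 dB(A).
Σ 10^(L/10) = 1.924e+06 → L_total = 10·log₁₀(1.924e+06) = 62.84 dB(A).

62.8 dB(A)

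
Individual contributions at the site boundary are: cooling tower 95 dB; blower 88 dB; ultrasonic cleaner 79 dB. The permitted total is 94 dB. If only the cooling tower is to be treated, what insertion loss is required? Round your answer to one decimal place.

2.4 dB

Everything except the cooling tower sums to 10^(88/10) + 10^(79/10) = 7.104e+08 in linear terms, 88.51 dB.
The limit corresponds to 10^(94/10) = 2.512e+09; subtracting the fixed part leaves 1.801e+09 for the cooling tower, i.e. 92.56 dB.
So the cooling tower must be reduced from 95 to 92.56 dB: IL = 2.44 dB.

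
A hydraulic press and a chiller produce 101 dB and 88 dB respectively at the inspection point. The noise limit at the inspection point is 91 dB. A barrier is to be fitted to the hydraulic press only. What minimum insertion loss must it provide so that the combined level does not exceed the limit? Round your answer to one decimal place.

13.0 dB

Everything except the hydraulic press sums to 10^(88/10) = 6.310e+08 in linear terms, 88.00 dB.
To meet 91 dB overall, the treated hydraulic press may contribute at most 10^(91/10) − 6.310e+08 = 6.280e+08, i.e. 87.98 dB.
Required insertion loss = 101 − 87.98 = 13.02 dB.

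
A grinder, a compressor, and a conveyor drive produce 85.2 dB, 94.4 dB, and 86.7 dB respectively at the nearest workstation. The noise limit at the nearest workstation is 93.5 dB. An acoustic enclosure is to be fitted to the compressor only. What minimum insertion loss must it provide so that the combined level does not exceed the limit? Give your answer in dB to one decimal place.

2.8 dB

Fixed contribution from the other sources: Σ 10^(L/10) = 10^(85.2/10) + 10^(86.7/10) = 7.989e+08 (89.02 dB).
The limit corresponds to 10^(93.5/10) = 2.239e+09; subtracting the fixed part leaves 1.440e+09 for the compressor, i.e. 91.58 dB.
Required insertion loss = 94.4 − 91.58 = 2.82 dB.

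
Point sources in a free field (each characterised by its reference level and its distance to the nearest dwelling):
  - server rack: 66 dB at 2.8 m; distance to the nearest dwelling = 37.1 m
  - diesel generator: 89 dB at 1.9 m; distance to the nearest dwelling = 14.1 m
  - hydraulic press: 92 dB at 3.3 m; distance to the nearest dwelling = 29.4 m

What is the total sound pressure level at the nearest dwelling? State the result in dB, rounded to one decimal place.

Propagate each source to the receiver with L = L_ref − 20·log₁₀(r/r_ref), then add intensities.
server rack: 66 − 20·log₁₀(37.1/2.8) = 66 − 22.44 = 43.56 dB.
diesel generator: 89 − 20·log₁₀(14.1/1.9) = 89 − 17.41 = 71.59 dB.
hydraulic press: 92 − 20·log₁₀(29.4/3.3) = 92 − 19.00 = 73.00 dB.
Σ 10^(L/10) = 3.441e+07 → L_total = 10·log₁₀(3.441e+07) = 75.37 dB.

75.4 dB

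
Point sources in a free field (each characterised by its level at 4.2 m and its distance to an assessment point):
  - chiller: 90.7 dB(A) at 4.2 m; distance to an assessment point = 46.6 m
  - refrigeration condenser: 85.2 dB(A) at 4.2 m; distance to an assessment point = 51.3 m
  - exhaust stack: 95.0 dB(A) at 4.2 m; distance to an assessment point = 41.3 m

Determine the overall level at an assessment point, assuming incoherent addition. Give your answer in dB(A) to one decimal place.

76.5 dB(A)

Apply inverse-square spreading to bring every level to the receiver, then sum 10^(L/10).
chiller: 90.7 − 20·log₁₀(46.6/4.2) = 90.7 − 20.90 = 69.80 dB(A).
refrigeration condenser: 85.2 − 20·log₁₀(51.3/4.2) = 85.2 − 21.74 = 63.46 dB(A).
exhaust stack: 95.0 − 20·log₁₀(41.3/4.2) = 95.0 − 19.85 = 75.15 dB(A).
Σ 10^(L/10) = 4.447e+07 → L_total = 10·log₁₀(4.447e+07) = 76.48 dB(A).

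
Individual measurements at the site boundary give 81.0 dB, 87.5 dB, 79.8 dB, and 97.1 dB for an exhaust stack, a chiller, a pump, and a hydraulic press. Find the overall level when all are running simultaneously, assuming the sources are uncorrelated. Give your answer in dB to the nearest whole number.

98 dB

Incoherent sources combine by intensity addition: L_total = 10·log₁₀(Σ 10^(L_i/10)).
Σ 10^(L/10) = 10^(81.0/10) + 10^(87.5/10) + 10^(79.8/10) + 10^(97.1/10) = 5.912e+09.
L_total = 10·log₁₀(5.912e+09) = 97.72 dB.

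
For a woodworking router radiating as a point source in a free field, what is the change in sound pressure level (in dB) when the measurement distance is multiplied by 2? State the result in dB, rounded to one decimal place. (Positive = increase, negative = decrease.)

Point-source spreading: ΔL = −20·log₁₀(r₂/r₁).
ΔL = −20·log₁₀(2) = -6.02 dB.

-6.0 dB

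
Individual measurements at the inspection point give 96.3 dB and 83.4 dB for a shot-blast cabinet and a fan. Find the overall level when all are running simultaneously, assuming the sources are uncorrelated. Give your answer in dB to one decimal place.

96.5 dB

For uncorrelated sources the intensities add, so convert each level to linear form, sum, and take 10·log₁₀ of the total.
Σ 10^(L/10) = 10^(96.3/10) + 10^(83.4/10) = 4.485e+09.
L_total = 10·log₁₀(4.485e+09) = 96.52 dB.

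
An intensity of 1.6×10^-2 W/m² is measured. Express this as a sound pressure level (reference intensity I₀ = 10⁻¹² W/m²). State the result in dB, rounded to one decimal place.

102.0 dB

Dividing by I₀ shifts the exponent by 12: I/I₀ = 1.6×10^10.
L = 10·(0.2041 + 10) = 102.04 dB.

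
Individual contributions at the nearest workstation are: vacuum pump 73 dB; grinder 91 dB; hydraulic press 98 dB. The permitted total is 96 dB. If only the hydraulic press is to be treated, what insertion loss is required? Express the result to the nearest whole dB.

4 dB

Fixed contribution from the other sources: Σ 10^(L/10) = 10^(73/10) + 10^(91/10) = 1.279e+09 (91.07 dB).
To meet 96 dB overall, the treated hydraulic press may contribute at most 10^(96/10) − 1.279e+09 = 2.702e+09, i.e. 94.32 dB.
So the hydraulic press must be reduced from 98 to 94.32 dB: IL = 3.68 dB.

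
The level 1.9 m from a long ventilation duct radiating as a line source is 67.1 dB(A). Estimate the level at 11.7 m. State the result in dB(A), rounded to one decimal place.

59.2 dB(A)

Cylindrical spreading from a line source gives a 10·log₁₀(r₂/r₁) drop.
L₂ = 67.1 − 10·log₁₀(11.7/1.9) = 67.1 − 7.894 = 59.21 dB(A).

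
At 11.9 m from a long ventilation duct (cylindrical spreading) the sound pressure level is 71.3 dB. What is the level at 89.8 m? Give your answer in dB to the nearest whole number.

For a line source, L₂ = L₁ − 10·log₁₀(r₂/r₁).
L₂ = 71.3 − 10·log₁₀(89.8/11.9) = 71.3 − 8.777 = 62.52 dB.

63 dB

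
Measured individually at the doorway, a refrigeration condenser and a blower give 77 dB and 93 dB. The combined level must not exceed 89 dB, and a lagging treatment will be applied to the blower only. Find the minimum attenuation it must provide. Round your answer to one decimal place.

4.3 dB

The untreated sources together contribute 10^(77/10) = 5.012e+07, i.e. 77.00 dB.
The limit corresponds to 10^(89/10) = 7.943e+08; subtracting the fixed part leaves 7.442e+08 for the blower, i.e. 88.72 dB.
Required insertion loss = 93 − 88.72 = 4.28 dB.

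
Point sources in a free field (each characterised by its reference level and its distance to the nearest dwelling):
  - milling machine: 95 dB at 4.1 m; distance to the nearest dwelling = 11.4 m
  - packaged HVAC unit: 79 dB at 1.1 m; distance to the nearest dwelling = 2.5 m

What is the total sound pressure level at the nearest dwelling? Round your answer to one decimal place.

86.3 dB

First find each source's level at the receiver (point-source: −20·log₁₀(r/r_ref)), then combine on an intensity basis.
milling machine: 95 − 20·log₁₀(11.4/4.1) = 95 − 8.88 = 86.12 dB.
packaged HVAC unit: 79 − 20·log₁₀(2.5/1.1) = 79 − 7.13 = 71.87 dB.
Σ 10^(L/10) = 4.244e+08 → L_total = 10·log₁₀(4.244e+08) = 86.28 dB.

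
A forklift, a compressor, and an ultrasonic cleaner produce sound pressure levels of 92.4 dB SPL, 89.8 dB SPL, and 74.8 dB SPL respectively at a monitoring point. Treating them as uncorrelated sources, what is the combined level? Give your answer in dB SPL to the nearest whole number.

94 dB SPL

For uncorrelated sources the intensities add, so convert each level to linear form, sum, and take 10·log₁₀ of the total.
Σ 10^(L/10) = 10^(92.4/10) + 10^(89.8/10) + 10^(74.8/10) = 2.723e+09.
L_total = 10·log₁₀(2.723e+09) = 94.35 dB SPL.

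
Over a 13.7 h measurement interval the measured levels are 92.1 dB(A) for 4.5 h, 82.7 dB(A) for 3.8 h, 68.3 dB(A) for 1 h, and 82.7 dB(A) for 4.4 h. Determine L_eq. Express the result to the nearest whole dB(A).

L_eq = 10·log₁₀[(1/T)·Σ tᵢ·10^(Lᵢ/10)] with T = 13.7 h.
Σ tᵢ·10^(Lᵢ/10) = 4.5·10^(92.1/10) + 3.8·10^(82.7/10) + 1·10^(68.3/10) + 4.4·10^(82.7/10) = 8.832e+09.
L_eq = 10·log₁₀(8.832e+09/13.7) = 88.09 dB(A).

88 dB(A)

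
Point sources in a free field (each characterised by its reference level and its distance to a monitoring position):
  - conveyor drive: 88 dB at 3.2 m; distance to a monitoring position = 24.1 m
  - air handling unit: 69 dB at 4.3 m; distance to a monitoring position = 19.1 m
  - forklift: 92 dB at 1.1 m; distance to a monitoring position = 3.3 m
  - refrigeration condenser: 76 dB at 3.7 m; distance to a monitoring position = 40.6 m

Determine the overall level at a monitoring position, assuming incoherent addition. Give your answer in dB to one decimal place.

82.7 dB

First find each source's level at the receiver (point-source: −20·log₁₀(r/r_ref)), then combine on an intensity basis.
conveyor drive: 88 − 20·log₁₀(24.1/3.2) = 88 − 17.54 = 70.46 dB.
air handling unit: 69 − 20·log₁₀(19.1/4.3) = 69 − 12.95 = 56.05 dB.
forklift: 92 − 20·log₁₀(3.3/1.1) = 92 − 9.54 = 82.46 dB.
refrigeration condenser: 76 − 20·log₁₀(40.6/3.7) = 76 − 20.81 = 55.19 dB.
Σ 10^(L/10) = 1.880e+08 → L_total = 10·log₁₀(1.880e+08) = 82.74 dB.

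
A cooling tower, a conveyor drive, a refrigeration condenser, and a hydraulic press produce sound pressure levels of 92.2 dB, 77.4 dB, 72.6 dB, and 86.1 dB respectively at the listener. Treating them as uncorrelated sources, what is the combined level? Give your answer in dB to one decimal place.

For uncorrelated sources the intensities add, so convert each level to linear form, sum, and take 10·log₁₀ of the total.
Σ 10^(L/10) = 10^(92.2/10) + 10^(77.4/10) + 10^(72.6/10) + 10^(86.1/10) = 2.140e+09.
L_total = 10·log₁₀(2.140e+09) = 93.30 dB.

93.3 dB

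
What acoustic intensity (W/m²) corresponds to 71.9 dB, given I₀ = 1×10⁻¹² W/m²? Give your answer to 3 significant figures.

1.55e-05 W/m²

I/I₀ = 10^(71.9/10) = 1.549e+07, so I = 1.549e+07 × 10⁻¹² W/m².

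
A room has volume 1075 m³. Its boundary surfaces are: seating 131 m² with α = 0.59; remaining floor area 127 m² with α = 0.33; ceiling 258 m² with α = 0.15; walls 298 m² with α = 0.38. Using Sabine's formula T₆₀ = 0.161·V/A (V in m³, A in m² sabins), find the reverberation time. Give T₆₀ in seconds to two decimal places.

Total absorption A = 131·0.59 + 127·0.33 + 258·0.15 + 298·0.38 = 271.14 m² sabins.
T₆₀ = 0.161 × 1075 / 271.14 = 0.638 s.

0.64 s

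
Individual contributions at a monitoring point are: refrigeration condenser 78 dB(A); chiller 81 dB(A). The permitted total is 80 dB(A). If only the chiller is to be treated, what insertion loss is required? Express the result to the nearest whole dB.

5 dB

The untreated sources together contribute 10^(78/10) = 6.310e+07, i.e. 78.00 dB(A).
To meet 80 dB(A) overall, the treated chiller may contribute at most 10^(80/10) − 6.310e+07 = 3.690e+07, i.e. 75.67 dB(A).
So the chiller must be reduced from 81 to 75.67 dB(A): IL = 5.33 dB.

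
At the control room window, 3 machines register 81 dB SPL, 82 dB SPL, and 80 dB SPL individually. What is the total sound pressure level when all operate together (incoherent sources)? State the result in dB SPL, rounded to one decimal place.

Incoherent sources combine by intensity addition: L_total = 10·log₁₀(Σ 10^(L_i/10)).
Σ 10^(L/10) = 10^(81/10) + 10^(82/10) + 10^(80/10) = 3.844e+08.
L_total = 10·log₁₀(3.844e+08) = 85.85 dB SPL.

85.8 dB SPL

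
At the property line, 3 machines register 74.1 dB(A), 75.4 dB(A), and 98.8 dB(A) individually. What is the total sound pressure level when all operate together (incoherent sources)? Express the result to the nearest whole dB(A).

99 dB(A)

Incoherent sources combine by intensity addition: L_total = 10·log₁₀(Σ 10^(L_i/10)).
Σ 10^(L/10) = 10^(74.1/10) + 10^(75.4/10) + 10^(98.8/10) = 7.646e+09.
L_total = 10·log₁₀(7.646e+09) = 98.83 dB(A).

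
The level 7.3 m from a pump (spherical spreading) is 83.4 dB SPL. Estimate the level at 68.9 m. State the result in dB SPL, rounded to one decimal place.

Point-source attenuation: ΔL = 20·log₁₀(r₂/r₁) = 20·log₁₀(68.9/7.3) = 19.498 dB.
L₂ = 83.4 − 20·log₁₀(68.9/7.3) = 83.4 − 19.498 = 63.90 dB SPL.

63.9 dB SPL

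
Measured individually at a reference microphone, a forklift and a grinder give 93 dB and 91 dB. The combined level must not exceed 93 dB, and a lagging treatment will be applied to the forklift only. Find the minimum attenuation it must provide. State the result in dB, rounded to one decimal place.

Everything except the forklift sums to 10^(91/10) = 1.259e+09 in linear terms, 91.00 dB.
The limit corresponds to 10^(93/10) = 1.995e+09; subtracting the fixed part leaves 7.363e+08 for the forklift, i.e. 88.67 dB.
Required insertion loss = 93 − 88.67 = 4.33 dB.

4.3 dB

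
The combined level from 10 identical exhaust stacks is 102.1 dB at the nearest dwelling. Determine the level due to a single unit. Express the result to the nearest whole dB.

For N identical incoherent sources L_total = L₁ + 10·log₁₀ N, so L₁ = 102.1 − 10·log₁₀(10) = 102.1 − 10.000.

92 dB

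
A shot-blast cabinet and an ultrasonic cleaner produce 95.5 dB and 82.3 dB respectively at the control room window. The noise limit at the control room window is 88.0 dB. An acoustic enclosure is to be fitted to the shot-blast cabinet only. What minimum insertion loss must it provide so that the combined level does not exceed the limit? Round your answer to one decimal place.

Fixed contribution from the other source: Σ 10^(L/10) = 10^(82.3/10) = 1.698e+08 (82.30 dB).
To meet 88.0 dB overall, the treated shot-blast cabinet may contribute at most 10^(88.0/10) − 1.698e+08 = 4.611e+08, i.e. 86.64 dB.
Required insertion loss = 95.5 − 86.64 = 8.86 dB.

8.9 dB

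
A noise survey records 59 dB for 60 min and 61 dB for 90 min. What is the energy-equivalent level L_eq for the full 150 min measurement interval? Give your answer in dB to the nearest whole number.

The energy average is taken in the linear domain: L_eq = 10·log₁₀[(Σ tᵢ·10^(Lᵢ/10))/T], T = 150 min.
Σ tᵢ·10^(Lᵢ/10) = 60·10^(59/10) + 90·10^(61/10) = 1.610e+08.
L_eq = 10·log₁₀(1.610e+08/150) = 60.31 dB.

60 dB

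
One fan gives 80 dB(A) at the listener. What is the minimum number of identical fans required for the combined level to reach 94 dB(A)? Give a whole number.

26

N identical sources give L₁ + 10·log₁₀ N, so require 10·log₁₀ N ≥ 94 − 80 = 14.0 dB.
N ≥ 10^(14.0/10) = 25.119, so N = 26.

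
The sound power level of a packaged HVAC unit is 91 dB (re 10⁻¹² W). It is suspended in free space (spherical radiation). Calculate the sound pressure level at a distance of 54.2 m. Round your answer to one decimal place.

45.3 dB

Free-field spherical radiation: L_p = L_w − 10·log₁₀(4π·r²), r = 54.2 m.
4π·r² = 3.692e+04 m², 10·log₁₀ of that is 45.672 dB.
L_p = 91 − 45.672 = 45.33 dB.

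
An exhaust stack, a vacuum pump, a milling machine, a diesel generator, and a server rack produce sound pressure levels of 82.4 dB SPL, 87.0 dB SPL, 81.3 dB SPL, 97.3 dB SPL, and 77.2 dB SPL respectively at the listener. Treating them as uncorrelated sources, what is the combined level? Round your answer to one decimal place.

Incoherent sources combine by intensity addition: L_total = 10·log₁₀(Σ 10^(L_i/10)).
Σ 10^(L/10) = 10^(82.4/10) + 10^(87.0/10) + 10^(81.3/10) + 10^(97.3/10) + 10^(77.2/10) = 6.233e+09.
L_total = 10·log₁₀(6.233e+09) = 97.95 dB SPL.

97.9 dB SPL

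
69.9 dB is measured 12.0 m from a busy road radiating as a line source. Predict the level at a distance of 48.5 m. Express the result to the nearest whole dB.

64 dB

For a line source, L₂ = L₁ − 10·log₁₀(r₂/r₁).
L₂ = 69.9 − 10·log₁₀(48.5/12.0) = 69.9 − 6.066 = 63.83 dB.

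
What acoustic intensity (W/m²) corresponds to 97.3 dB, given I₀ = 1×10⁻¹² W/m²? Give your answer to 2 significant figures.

I/I₀ = 10^(97.3/10) = 5.37e+09, so I = 5.37e+09 × 10⁻¹² W/m².

0.0054 W/m²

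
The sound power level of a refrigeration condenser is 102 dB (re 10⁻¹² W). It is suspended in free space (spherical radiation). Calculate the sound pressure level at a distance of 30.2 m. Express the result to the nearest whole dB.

61 dB

The power spreads over a sphere of area 4π·r², so L_p = L_w − 10·log₁₀(4π·r²).
4π·r² = 1.146e+04 m², 10·log₁₀ of that is 40.592 dB.
L_p = 102 − 40.592 = 61.41 dB.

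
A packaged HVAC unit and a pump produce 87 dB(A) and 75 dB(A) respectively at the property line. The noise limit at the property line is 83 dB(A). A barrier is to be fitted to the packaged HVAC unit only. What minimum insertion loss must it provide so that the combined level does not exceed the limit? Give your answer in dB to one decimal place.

4.7 dB

Fixed contribution from the other source: Σ 10^(L/10) = 10^(75/10) = 3.162e+07 (75.00 dB(A)).
The limit corresponds to 10^(83/10) = 1.995e+08; subtracting the fixed part leaves 1.679e+08 for the packaged HVAC unit, i.e. 82.25 dB(A).
So the packaged HVAC unit must be reduced from 87 to 82.25 dB(A): IL = 4.75 dB.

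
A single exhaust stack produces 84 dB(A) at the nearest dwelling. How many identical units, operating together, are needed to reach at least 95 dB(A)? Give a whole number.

13

N identical sources give L₁ + 10·log₁₀ N, so require 10·log₁₀ N ≥ 95 − 84 = 11.0 dB.
N ≥ 10^(11.0/10) = 12.589, so N = 13.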